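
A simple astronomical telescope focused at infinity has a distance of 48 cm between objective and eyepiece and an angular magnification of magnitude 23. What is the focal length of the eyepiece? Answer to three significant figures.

2.00 cm

In normal adjustment the tube length equals f_obj + f_eye and |M| = f_obj/f_eye.
So f_obj = 23 f_eye and 23 f_eye + f_eye = 48 cm, giving f_eye = 48/24 = 2.000 cm and f_obj = 46.000 cm.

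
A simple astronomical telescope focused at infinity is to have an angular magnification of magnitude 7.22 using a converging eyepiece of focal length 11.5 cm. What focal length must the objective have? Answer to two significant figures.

|M| = f_obj/|f_eye|, so f_obj = |M| x |f_eye| = 7.22 x 11.5 = 83.030 cm.

83 cm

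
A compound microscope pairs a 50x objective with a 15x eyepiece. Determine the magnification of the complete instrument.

750

The overall magnification of a compound microscope is the product of the objective and eyepiece magnifications:
M = M_obj x M_eye = 50 x 15 = 750.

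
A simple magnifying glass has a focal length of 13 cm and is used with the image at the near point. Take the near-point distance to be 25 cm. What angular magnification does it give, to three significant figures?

2.92

M = 1 + D/f = 1 + 25/13 = 2.923.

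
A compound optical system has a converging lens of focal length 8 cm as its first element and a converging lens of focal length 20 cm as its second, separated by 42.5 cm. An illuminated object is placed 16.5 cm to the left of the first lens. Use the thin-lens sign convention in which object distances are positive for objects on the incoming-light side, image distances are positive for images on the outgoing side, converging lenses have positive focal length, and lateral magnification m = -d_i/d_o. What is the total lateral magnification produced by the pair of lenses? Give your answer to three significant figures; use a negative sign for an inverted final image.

Applying the thin-lens equation to the first lens, 1/8 = 1/16.5 + 1/d_i1, which gives d_i1 = 15.529 cm.
Its lateral magnification is m_1 = -d_i1/d_o1 = -(15.529)/16.5 = -0.9412.
The intermediate image is 15.529 cm to the right of lens 1, so d_o2 = L - d_i1 = 42.5 - 15.529 = 26.971 cm.
Applying the thin-lens equation again with f_2 = 20 cm and d_o2 = 26.971 cm gives d_i2 = 77.384 cm.
m_2 = -(77.384)/(26.971) = -2.8692.
Total m = m_1 x m_2 = (-0.9412)(-2.8692) = 2.7004.

2.70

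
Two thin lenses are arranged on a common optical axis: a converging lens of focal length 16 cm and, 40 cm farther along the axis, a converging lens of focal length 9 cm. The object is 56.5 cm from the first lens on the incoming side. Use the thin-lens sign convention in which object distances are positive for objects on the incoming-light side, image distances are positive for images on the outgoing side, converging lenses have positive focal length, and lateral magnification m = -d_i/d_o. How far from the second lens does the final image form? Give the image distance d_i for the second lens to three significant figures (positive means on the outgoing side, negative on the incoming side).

Lens 1: 1/d_i1 = 1/f_1 - 1/d_o1 = 1/16 - 1/56.5 = 0.04480 cm^-1, so d_i1 = 22.321 cm.
Object distance for lens 2: d_o2 = 40 - 22.321 = 17.679 cm.
Lens 2: 1/d_i2 = 1/f_2 - 1/d_o2 = 1/9 - 1/(17.679) = 0.05455 cm^-1, so d_i2 = 18.333 cm.

18.3 cm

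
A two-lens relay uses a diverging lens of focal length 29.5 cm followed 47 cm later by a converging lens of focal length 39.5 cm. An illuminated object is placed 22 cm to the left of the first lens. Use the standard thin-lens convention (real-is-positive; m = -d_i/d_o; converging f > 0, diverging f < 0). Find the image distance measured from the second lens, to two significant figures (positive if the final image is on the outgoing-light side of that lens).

Lens 1: 1/d_i1 = 1/f_1 - 1/d_o1 = 1/(-29.5) - 1/22 = -0.07935 cm^-1, so d_i1 = -12.602 cm.
The intermediate image is virtual, 12.602 cm to the left of lens 1, so d_o2 = L - d_i1 = 47 - (-12.602) = 59.602 cm.
Lens 2: 1/d_i2 = 1/f_2 - 1/d_o2 = 1/39.5 - 1/(59.602) = 0.00854 cm^-1, so d_i2 = 117.117 cm.

120 cm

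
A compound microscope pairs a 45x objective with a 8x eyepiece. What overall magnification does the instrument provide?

The overall magnification of a compound microscope is the product of the objective and eyepiece magnifications:
M = M_obj x M_eye = 45 x 8 = 360.

360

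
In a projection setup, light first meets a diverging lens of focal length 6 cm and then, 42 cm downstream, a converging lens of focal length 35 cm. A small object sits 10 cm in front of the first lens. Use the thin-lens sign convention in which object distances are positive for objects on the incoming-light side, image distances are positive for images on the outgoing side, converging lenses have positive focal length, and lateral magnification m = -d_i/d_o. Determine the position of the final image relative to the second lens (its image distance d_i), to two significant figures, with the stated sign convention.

150 cm

Lens 1: 1/d_i1 = 1/f_1 - 1/d_o1 = 1/(-6) - 1/10 = -0.26667 cm^-1, so d_i1 = -3.750 cm.
With d_i1 < 0 the first image is virtual and lies on the object side; the object distance for lens 2 is d_o2 = 42 - (-3.750) = 45.750 cm.
Lens 2: 1/d_i2 = 1/f_2 - 1/d_o2 = 1/35 - 1/(45.750) = 0.00671 cm^-1, so d_i2 = 148.953 cm.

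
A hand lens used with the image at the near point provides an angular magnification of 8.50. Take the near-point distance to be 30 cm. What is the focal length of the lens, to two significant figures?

4.0 cm

For the image at the near point, M = 1 + D/f.
f = D/(M - 1) = 30/(8.5 - 1) = 4.000 cm.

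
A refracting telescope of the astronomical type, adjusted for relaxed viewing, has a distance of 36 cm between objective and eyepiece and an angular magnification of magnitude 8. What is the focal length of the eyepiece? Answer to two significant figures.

In normal adjustment the tube length equals f_obj + f_eye and |M| = f_obj/f_eye.
So f_obj = 8 f_eye and 8 f_eye + f_eye = 36 cm, giving f_eye = 36/9 = 4.000 cm and f_obj = 32.000 cm.

4.0 cm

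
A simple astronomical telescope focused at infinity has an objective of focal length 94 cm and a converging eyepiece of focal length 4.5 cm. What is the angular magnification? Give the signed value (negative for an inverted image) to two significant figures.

M = -f_obj/f_eye = -94/(4.5) = -20.889.

-21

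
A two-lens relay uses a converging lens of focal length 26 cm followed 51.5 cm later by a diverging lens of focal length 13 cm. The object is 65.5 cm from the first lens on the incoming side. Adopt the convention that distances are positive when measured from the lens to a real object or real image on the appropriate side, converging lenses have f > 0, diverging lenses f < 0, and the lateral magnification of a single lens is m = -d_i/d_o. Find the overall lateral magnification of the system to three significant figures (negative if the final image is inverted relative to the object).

First lens: d_i1 = 1/(1/26 - 1/65.5) = 43.114 cm.
m_1 = -(43.114)/65.5 = -0.6582.
The intermediate image is 43.114 cm to the right of lens 1, so d_o2 = L - d_i1 = 51.5 - 43.114 = 8.386 cm.
Second lens: d_i2 = 1/(1/(-13) - 1/(8.386)) = -5.098 cm.
m_2 = -(-5.098)/(8.386) = 0.6079.
Overall magnification: m = m_1 m_2 = -0.4001.

-0.400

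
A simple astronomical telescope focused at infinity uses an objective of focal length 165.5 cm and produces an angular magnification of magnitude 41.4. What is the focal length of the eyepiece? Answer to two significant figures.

4.0 cm

|M| = f_obj/f_eye, so f_eye = f_obj/|M| = 165.5/41.4 = 3.998 cm.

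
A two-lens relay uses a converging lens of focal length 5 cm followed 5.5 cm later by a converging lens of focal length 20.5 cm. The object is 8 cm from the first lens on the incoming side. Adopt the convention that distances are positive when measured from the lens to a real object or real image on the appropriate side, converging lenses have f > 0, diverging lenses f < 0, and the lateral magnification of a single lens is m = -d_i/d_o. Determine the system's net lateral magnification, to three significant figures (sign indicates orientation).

-1.21

Lens 1: 1/d_i1 = 1/f_1 - 1/d_o1 = 1/5 - 1/8 = 0.07500 cm^-1, so d_i1 = 13.333 cm.
m_1 = -(13.333)/8 = -1.6667.
Since 13.333 cm > 5.5 cm, the first image lies past the second lens and serves as a virtual object: d_o2 = L - d_i1 = -7.833 cm.
Lens 2: 1/d_i2 = 1/f_2 - 1/d_o2 = 1/20.5 - 1/(-7.833) = 0.17644 cm^-1, so d_i2 = 5.668 cm.
m_2 = -(5.668)/(-7.833) = 0.7235.
The system's lateral magnification is m_1 m_2 = (-1.6667)(0.7235) = -1.2059.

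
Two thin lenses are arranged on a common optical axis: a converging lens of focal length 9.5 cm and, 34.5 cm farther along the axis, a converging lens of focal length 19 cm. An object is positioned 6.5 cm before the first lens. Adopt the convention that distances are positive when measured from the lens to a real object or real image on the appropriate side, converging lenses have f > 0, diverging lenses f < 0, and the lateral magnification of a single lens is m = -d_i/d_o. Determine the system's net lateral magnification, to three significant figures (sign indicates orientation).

-1.67

Applying the thin-lens equation to the first lens, 1/9.5 = 1/6.5 + 1/d_i1, which gives d_i1 = -20.583 cm.
Its lateral magnification is m_1 = -d_i1/d_o1 = -(-20.583)/6.5 = 3.1667.
With d_i1 < 0 the first image is virtual and lies on the object side; the object distance for lens 2 is d_o2 = 34.5 - (-20.583) = 55.083 cm.
Applying the thin-lens equation again with f_2 = 19 cm and d_o2 = 55.083 cm gives d_i2 = 29.005 cm.
m_2 = -(29.005)/(55.083) = -0.5266.
The system's lateral magnification is m_1 m_2 = (3.1667)(-0.5266) = -1.6674.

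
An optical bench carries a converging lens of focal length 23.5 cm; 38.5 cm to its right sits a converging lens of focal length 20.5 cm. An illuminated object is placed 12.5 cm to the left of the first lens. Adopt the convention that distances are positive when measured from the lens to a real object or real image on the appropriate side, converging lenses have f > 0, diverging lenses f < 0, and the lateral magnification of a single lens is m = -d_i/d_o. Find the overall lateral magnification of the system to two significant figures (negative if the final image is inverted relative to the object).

-0.98

First lens: d_i1 = 1/(1/23.5 - 1/12.5) = -26.705 cm.
m_1 = -(-26.705)/12.5 = 2.1364.
With d_i1 < 0 the first image is virtual and lies on the object side; the object distance for lens 2 is d_o2 = 38.5 - (-26.705) = 65.205 cm.
Second lens: d_i2 = 1/(1/20.5 - 1/(65.205)) = 29.901 cm.
m_2 = -(29.901)/(65.205) = -0.4586.
Overall magnification: m = m_1 m_2 = -0.9797.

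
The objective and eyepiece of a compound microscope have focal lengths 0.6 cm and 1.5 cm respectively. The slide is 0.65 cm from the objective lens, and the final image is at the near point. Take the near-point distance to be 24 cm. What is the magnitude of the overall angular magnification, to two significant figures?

Objective: 1/d_i = 1/f_obj - 1/d_o = 1/0.6 - 1/0.65 = 0.12821 cm^-1, so d_i = 7.800 cm.
m_obj = -d_i/d_o = -7.800/0.65 = -12.000.
Eyepiece angular magnification (image at near point): M_eye = 1 + D/f_e = 1 + 24/1.5 = 17.000.
Overall M = m_obj x M_eye = (-12.000)(17.000) = -204.00.
|M| = 204.00.

200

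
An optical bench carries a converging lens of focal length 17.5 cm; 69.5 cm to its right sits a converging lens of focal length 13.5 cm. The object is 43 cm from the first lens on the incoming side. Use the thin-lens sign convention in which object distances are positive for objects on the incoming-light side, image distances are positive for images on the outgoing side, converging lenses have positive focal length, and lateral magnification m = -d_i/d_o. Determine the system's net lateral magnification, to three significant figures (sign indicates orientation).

0.350

Applying the thin-lens equation to the first lens, 1/17.5 = 1/43 + 1/d_i1, which gives d_i1 = 29.510 cm.
Its lateral magnification is m_1 = -d_i1/d_o1 = -(29.510)/43 = -0.6863.
The intermediate image is 29.510 cm to the right of lens 1, so d_o2 = L - d_i1 = 69.5 - 29.510 = 39.990 cm.
Applying the thin-lens equation again with f_2 = 13.5 cm and d_o2 = 39.990 cm gives d_i2 = 20.380 cm.
m_2 = -(20.380)/(39.990) = -0.5096.
The system's lateral magnification is m_1 m_2 = (-0.6863)(-0.5096) = 0.3497.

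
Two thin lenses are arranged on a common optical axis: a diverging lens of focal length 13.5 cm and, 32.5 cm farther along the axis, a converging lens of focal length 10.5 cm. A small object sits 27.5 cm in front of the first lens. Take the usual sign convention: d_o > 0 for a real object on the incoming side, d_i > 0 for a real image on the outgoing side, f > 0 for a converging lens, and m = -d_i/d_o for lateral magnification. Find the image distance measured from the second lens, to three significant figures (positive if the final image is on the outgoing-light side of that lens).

Applying the thin-lens equation to the first lens, 1/(-13.5) = 1/27.5 + 1/d_i1, which gives d_i1 = -9.055 cm.
With d_i1 < 0 the first image is virtual and lies on the object side; the object distance for lens 2 is d_o2 = 32.5 - (-9.055) = 41.555 cm.
Applying the thin-lens equation again with f_2 = 10.5 cm and d_o2 = 41.555 cm gives d_i2 = 14.050 cm.

14.1 cm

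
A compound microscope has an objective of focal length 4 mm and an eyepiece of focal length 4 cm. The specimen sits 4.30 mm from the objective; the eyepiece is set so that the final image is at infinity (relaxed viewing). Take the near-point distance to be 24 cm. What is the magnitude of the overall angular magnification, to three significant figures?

80.0

Convert to cm: f_obj = 4 mm = 0.4 cm; d_o = 4.30 mm = 0.43 cm.
Objective: 1/d_i = 1/f_obj - 1/d_o = 1/0.4 - 1/0.43 = 0.17442 cm^-1, so d_i = 5.733 cm.
m_obj = -d_i/d_o = -5.733/0.43 = -13.333.
Eyepiece angular magnification (image at infinity): M_eye = D/f_e = 24/4 = 6.000.
Overall M = m_obj x M_eye = (-13.333)(6.000) = -80.00.
|M| = 80.00.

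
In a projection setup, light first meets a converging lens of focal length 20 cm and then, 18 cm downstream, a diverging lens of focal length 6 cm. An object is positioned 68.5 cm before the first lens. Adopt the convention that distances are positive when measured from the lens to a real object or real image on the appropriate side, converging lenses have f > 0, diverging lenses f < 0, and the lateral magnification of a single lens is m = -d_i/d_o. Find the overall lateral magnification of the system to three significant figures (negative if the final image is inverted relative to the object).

0.583

First lens: d_i1 = 1/(1/20 - 1/68.5) = 28.247 cm.
m_1 = -(28.247)/68.5 = -0.4124.
This image would form 28.247 cm past lens 1, i.e. 10.247 cm beyond lens 2, so it is a virtual object for lens 2: d_o2 = 18 - 28.247 = -10.247 cm.
Second lens: d_i2 = 1/(1/(-6) - 1/(-10.247)) = -14.476 cm.
m_2 = -(-14.476)/(-10.247) = -1.4126.
Total m = m_1 x m_2 = (-0.4124)(-1.4126) = 0.5825.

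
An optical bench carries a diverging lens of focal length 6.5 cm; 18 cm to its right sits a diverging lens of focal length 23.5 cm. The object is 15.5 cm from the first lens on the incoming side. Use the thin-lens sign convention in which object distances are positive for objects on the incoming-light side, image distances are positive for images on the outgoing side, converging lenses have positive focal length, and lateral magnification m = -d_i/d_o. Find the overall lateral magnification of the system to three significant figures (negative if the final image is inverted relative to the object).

0.151

Lens 1: 1/d_i1 = 1/f_1 - 1/d_o1 = 1/(-6.5) - 1/15.5 = -0.21836 cm^-1, so d_i1 = -4.580 cm.
m_1 = -(-4.580)/15.5 = 0.2955.
The intermediate image is virtual, 4.580 cm to the left of lens 1, so d_o2 = L - d_i1 = 18 - (-4.580) = 22.580 cm.
Lens 2: 1/d_i2 = 1/f_2 - 1/d_o2 = 1/(-23.5) - 1/(22.580) = -0.08684 cm^-1, so d_i2 = -11.515 cm.
m_2 = -(-11.515)/(22.580) = 0.5100.
The system's lateral magnification is m_1 m_2 = (0.2955)(0.5100) = 0.1507.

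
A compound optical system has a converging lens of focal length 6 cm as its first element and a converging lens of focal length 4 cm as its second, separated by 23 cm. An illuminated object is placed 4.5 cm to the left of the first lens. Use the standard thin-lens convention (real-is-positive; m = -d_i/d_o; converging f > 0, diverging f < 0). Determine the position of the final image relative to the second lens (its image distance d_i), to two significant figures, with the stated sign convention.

4.4 cm

First lens: d_i1 = 1/(1/6 - 1/4.5) = -18.000 cm.
With d_i1 < 0 the first image is virtual and lies on the object side; the object distance for lens 2 is d_o2 = 23 - (-18.000) = 41.000 cm.
Second lens: d_i2 = 1/(1/4 - 1/(41.000)) = 4.432 cm.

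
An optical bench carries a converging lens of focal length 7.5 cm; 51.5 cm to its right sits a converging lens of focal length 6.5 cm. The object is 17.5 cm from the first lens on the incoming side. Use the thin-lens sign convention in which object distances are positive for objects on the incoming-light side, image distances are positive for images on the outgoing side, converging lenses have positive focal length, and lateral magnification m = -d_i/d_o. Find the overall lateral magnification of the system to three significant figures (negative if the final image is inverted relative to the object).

Applying the thin-lens equation to the first lens, 1/7.5 = 1/17.5 + 1/d_i1, which gives d_i1 = 13.125 cm.
Its lateral magnification is m_1 = -d_i1/d_o1 = -(13.125)/17.5 = -0.7500.
That image sits 38.375 cm in front of the second lens, so d_o2 = 38.375 cm.
Applying the thin-lens equation again with f_2 = 6.5 cm and d_o2 = 38.375 cm gives d_i2 = 7.825 cm.
m_2 = -(7.825)/(38.375) = -0.2039.
The system's lateral magnification is m_1 m_2 = (-0.7500)(-0.2039) = 0.1529.

0.153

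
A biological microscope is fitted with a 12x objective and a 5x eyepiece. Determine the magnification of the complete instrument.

60

The overall magnification of a compound microscope is the product of the objective and eyepiece magnifications:
M = M_obj x M_eye = 12 x 5 = 60.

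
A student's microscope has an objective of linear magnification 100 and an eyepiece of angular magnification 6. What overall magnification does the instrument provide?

The overall magnification of a compound microscope is the product of the objective and eyepiece magnifications:
M = M_obj x M_eye = 100 x 6 = 600.

600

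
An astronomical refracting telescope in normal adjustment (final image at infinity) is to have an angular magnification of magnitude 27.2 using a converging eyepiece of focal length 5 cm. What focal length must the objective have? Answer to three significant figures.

|M| = f_obj/|f_eye|, so f_obj = |M| x |f_eye| = 27.2 x 5 = 136.000 cm.

136 cm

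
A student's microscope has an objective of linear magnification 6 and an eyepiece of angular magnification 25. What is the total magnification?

The overall magnification of a compound microscope is the product of the objective and eyepiece magnifications:
M = M_obj x M_eye = 6 x 25 = 150.

150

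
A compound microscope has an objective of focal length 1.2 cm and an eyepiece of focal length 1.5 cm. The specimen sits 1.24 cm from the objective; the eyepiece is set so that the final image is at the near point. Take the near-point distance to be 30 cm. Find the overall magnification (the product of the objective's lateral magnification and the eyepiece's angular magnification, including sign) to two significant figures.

Objective: 1/d_i = 1/f_obj - 1/d_o = 1/1.2 - 1/1.24 = 0.02688 cm^-1, so d_i = 37.200 cm.
m_obj = -d_i/d_o = -37.200/1.24 = -30.000.
Eyepiece angular magnification (image at near point): M_eye = 1 + D/f_e = 1 + 30/1.5 = 21.000.
Overall M = m_obj x M_eye = (-30.000)(21.000) = -630.00.

-630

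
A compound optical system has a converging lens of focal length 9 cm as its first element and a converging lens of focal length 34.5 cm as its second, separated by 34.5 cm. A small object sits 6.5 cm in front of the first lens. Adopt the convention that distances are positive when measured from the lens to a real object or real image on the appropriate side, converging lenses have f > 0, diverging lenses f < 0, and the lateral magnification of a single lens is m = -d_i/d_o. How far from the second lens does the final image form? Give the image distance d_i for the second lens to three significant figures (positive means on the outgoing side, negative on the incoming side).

Lens 1: 1/d_i1 = 1/f_1 - 1/d_o1 = 1/9 - 1/6.5 = -0.04274 cm^-1, so d_i1 = -23.400 cm.
With d_i1 < 0 the first image is virtual and lies on the object side; the object distance for lens 2 is d_o2 = 34.5 - (-23.400) = 57.900 cm.
Lens 2: 1/d_i2 = 1/f_2 - 1/d_o2 = 1/34.5 - 1/(57.900) = 0.01171 cm^-1, so d_i2 = 85.365 cm.

85.4 cm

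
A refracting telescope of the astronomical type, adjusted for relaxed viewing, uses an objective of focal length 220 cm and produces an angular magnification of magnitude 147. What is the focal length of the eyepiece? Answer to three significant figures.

|M| = f_obj/f_eye, so f_eye = f_obj/|M| = 220/147.0 = 1.497 cm.

1.50 cm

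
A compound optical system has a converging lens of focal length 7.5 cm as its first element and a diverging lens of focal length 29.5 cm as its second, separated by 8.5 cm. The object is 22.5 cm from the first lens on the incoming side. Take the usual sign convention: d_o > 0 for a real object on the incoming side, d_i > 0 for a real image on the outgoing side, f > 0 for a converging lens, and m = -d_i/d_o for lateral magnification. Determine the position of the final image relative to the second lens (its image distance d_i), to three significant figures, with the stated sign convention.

3.03 cm

Applying the thin-lens equation to the first lens, 1/7.5 = 1/22.5 + 1/d_i1, which gives d_i1 = 11.250 cm.
Since 11.250 cm > 8.5 cm, the first image lies past the second lens and serves as a virtual object: d_o2 = L - d_i1 = -2.750 cm.
Applying the thin-lens equation again with f_2 = -29.5 cm and d_o2 = -2.750 cm gives d_i2 = 3.033 cm.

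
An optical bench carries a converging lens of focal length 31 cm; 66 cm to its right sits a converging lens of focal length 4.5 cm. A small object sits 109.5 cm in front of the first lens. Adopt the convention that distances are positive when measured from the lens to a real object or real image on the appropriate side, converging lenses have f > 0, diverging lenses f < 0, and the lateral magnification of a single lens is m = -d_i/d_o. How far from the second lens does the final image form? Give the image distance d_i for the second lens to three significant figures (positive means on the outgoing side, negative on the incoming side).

First lens: d_i1 = 1/(1/31 - 1/109.5) = 43.242 cm.
That image sits 22.758 cm in front of the second lens, so d_o2 = 22.758 cm.
Second lens: d_i2 = 1/(1/4.5 - 1/(22.758)) = 5.609 cm.

5.61 cm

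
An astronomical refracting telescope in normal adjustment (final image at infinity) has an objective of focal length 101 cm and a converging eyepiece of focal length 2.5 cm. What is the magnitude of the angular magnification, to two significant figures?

|M| = f_obj/|f_eye| = 101/2.5 = 40.400.

40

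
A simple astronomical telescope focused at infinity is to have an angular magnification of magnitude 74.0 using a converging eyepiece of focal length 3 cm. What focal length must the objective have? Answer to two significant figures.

220 cm

|M| = f_obj/|f_eye|, so f_obj = |M| x |f_eye| = 74.0 x 3 = 222.000 cm.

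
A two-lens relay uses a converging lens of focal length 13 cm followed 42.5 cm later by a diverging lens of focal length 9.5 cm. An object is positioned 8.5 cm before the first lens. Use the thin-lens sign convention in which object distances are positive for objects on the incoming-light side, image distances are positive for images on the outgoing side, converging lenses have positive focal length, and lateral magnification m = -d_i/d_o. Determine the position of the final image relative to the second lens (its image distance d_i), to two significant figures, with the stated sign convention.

-8.3 cm

Lens 1: 1/d_i1 = 1/f_1 - 1/d_o1 = 1/13 - 1/8.5 = -0.04072 cm^-1, so d_i1 = -24.556 cm.
The intermediate image is virtual, 24.556 cm to the left of lens 1, so d_o2 = L - d_i1 = 42.5 - (-24.556) = 67.056 cm.
Lens 2: 1/d_i2 = 1/f_2 - 1/d_o2 = 1/(-9.5) - 1/(67.056) = -0.12018 cm^-1, so d_i2 = -8.321 cm.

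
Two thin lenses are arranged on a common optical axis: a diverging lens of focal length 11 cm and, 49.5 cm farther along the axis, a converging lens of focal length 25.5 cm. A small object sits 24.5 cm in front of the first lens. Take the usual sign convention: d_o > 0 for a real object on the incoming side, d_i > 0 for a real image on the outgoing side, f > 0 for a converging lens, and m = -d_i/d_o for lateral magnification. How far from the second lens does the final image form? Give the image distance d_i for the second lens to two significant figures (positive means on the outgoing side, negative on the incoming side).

First lens: d_i1 = 1/(1/(-11) - 1/24.5) = -7.592 cm.
With d_i1 < 0 the first image is virtual and lies on the object side; the object distance for lens 2 is d_o2 = 49.5 - (-7.592) = 57.092 cm.
Second lens: d_i2 = 1/(1/25.5 - 1/(57.092)) = 46.083 cm.

46 cm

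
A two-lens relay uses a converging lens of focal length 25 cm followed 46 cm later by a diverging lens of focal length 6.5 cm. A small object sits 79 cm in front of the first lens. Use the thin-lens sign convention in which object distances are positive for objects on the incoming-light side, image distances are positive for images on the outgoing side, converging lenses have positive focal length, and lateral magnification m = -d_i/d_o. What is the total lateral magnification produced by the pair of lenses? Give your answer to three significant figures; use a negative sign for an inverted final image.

First lens: d_i1 = 1/(1/25 - 1/79) = 36.574 cm.
m_1 = -(36.574)/79 = -0.4630.
That image sits 9.426 cm in front of the second lens, so d_o2 = 9.426 cm.
Second lens: d_i2 = 1/(1/(-6.5) - 1/(9.426)) = -3.847 cm.
m_2 = -(-3.847)/(9.426) = 0.4081.
Total m = m_1 x m_2 = (-0.4630)(0.4081) = -0.1890.

-0.189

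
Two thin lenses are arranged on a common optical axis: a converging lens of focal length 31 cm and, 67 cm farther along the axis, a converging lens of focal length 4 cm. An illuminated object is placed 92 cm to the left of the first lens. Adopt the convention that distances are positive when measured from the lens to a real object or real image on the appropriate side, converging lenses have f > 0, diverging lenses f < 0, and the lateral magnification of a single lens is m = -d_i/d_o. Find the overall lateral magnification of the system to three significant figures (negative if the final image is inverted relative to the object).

Applying the thin-lens equation to the first lens, 1/31 = 1/92 + 1/d_i1, which gives d_i1 = 46.754 cm.
Its lateral magnification is m_1 = -d_i1/d_o1 = -(46.754)/92 = -0.5082.
The intermediate image is 46.754 cm to the right of lens 1, so d_o2 = L - d_i1 = 67 - 46.754 = 20.246 cm.
Applying the thin-lens equation again with f_2 = 4 cm and d_o2 = 20.246 cm gives d_i2 = 4.985 cm.
m_2 = -(4.985)/(20.246) = -0.2462.
Total m = m_1 x m_2 = (-0.5082)(-0.2462) = 0.1251.

0.125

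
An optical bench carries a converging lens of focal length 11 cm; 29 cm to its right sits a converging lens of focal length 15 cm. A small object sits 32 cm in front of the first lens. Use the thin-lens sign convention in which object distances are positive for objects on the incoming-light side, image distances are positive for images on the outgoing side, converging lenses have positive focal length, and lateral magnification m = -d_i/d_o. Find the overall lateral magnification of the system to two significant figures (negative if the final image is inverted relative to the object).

Lens 1: 1/d_i1 = 1/f_1 - 1/d_o1 = 1/11 - 1/32 = 0.05966 cm^-1, so d_i1 = 16.762 cm.
m_1 = -(16.762)/32 = -0.5238.
The intermediate image is 16.762 cm to the right of lens 1, so d_o2 = L - d_i1 = 29 - 16.762 = 12.238 cm.
Lens 2: 1/d_i2 = 1/f_2 - 1/d_o2 = 1/15 - 1/(12.238) = -0.01505 cm^-1, so d_i2 = -66.466 cm.
m_2 = -(-66.466)/(12.238) = 5.4310.
The system's lateral magnification is m_1 m_2 = (-0.5238)(5.4310) = -2.8448.

-2.8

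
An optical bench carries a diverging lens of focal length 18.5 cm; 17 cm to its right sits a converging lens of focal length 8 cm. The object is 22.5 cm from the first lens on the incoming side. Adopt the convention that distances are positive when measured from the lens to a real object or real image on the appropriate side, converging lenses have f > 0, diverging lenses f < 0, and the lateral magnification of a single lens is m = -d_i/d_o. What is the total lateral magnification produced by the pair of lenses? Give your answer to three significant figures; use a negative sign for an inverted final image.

First lens: d_i1 = 1/(1/(-18.5) - 1/22.5) = -10.152 cm.
m_1 = -(-10.152)/22.5 = 0.4512.
The intermediate image is virtual, 10.152 cm to the left of lens 1, so d_o2 = L - d_i1 = 17 - (-10.152) = 27.152 cm.
Second lens: d_i2 = 1/(1/8 - 1/(27.152)) = 11.342 cm.
m_2 = -(11.342)/(27.152) = -0.4177.
The system's lateral magnification is m_1 m_2 = (0.4512)(-0.4177) = -0.1885.

-0.188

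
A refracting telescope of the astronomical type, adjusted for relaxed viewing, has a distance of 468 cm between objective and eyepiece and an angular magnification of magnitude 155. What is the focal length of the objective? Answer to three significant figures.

In normal adjustment the tube length equals f_obj + f_eye and |M| = f_obj/f_eye.
So f_obj = 155 f_eye and 155 f_eye + f_eye = 468 cm, giving f_eye = 468/156 = 3.000 cm and f_obj = 465.000 cm.

465 cm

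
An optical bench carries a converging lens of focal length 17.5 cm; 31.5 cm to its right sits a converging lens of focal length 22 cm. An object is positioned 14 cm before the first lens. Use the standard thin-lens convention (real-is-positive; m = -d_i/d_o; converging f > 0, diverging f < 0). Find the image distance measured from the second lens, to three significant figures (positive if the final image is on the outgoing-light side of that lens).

Lens 1: 1/d_i1 = 1/f_1 - 1/d_o1 = 1/17.5 - 1/14 = -0.01429 cm^-1, so d_i1 = -70.000 cm.
The intermediate image is virtual, 70.000 cm to the left of lens 1, so d_o2 = L - d_i1 = 31.5 - (-70.000) = 101.500 cm.
Lens 2: 1/d_i2 = 1/f_2 - 1/d_o2 = 1/22 - 1/(101.500) = 0.03560 cm^-1, so d_i2 = 28.088 cm.

28.1 cm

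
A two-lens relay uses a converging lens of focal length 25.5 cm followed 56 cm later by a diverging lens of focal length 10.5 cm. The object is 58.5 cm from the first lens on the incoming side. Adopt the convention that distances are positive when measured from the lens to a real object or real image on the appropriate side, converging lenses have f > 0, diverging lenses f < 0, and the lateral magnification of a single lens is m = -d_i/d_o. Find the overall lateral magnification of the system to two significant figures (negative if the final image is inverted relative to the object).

Lens 1: 1/d_i1 = 1/f_1 - 1/d_o1 = 1/25.5 - 1/58.5 = 0.02212 cm^-1, so d_i1 = 45.205 cm.
m_1 = -(45.205)/58.5 = -0.7727.
The intermediate image is 45.205 cm to the right of lens 1, so d_o2 = L - d_i1 = 56 - 45.205 = 10.795 cm.
Lens 2: 1/d_i2 = 1/f_2 - 1/d_o2 = 1/(-10.5) - 1/(10.795) = -0.18787 cm^-1, so d_i2 = -5.323 cm.
m_2 = -(-5.323)/(10.795) = 0.4931.
Total m = m_1 x m_2 = (-0.7727)(0.4931) = -0.3810.

-0.38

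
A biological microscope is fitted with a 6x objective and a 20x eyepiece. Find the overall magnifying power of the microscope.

The overall magnification of a compound microscope is the product of the objective and eyepiece magnifications:
M = M_obj x M_eye = 6 x 20 = 120.

120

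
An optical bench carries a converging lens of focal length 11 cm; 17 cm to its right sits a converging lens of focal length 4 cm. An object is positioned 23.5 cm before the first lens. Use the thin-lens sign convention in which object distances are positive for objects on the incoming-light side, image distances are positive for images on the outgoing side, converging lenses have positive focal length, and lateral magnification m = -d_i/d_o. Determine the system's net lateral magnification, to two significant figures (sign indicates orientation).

Lens 1: 1/d_i1 = 1/f_1 - 1/d_o1 = 1/11 - 1/23.5 = 0.04836 cm^-1, so d_i1 = 20.680 cm.
m_1 = -(20.680)/23.5 = -0.8800.
Since 20.680 cm > 17 cm, the first image lies past the second lens and serves as a virtual object: d_o2 = L - d_i1 = -3.680 cm.
Lens 2: 1/d_i2 = 1/f_2 - 1/d_o2 = 1/4 - 1/(-3.680) = 0.52174 cm^-1, so d_i2 = 1.917 cm.
m_2 = -(1.917)/(-3.680) = 0.5208.
Overall magnification: m = m_1 m_2 = -0.4583.

-0.46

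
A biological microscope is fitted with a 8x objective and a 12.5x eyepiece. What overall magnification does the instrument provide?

100

The overall magnification of a compound microscope is the product of the objective and eyepiece magnifications:
M = M_obj x M_eye = 8 x 12.5 = 100.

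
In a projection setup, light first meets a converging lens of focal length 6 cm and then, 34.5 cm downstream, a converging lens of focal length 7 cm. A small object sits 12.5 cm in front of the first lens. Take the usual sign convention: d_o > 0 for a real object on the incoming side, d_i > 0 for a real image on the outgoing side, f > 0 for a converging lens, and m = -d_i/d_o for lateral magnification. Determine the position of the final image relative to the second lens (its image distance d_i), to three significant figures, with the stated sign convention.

Lens 1: 1/d_i1 = 1/f_1 - 1/d_o1 = 1/6 - 1/12.5 = 0.08667 cm^-1, so d_i1 = 11.538 cm.
Object distance for lens 2: d_o2 = 34.5 - 11.538 = 22.962 cm.
Lens 2: 1/d_i2 = 1/f_2 - 1/d_o2 = 1/7 - 1/(22.962) = 0.09931 cm^-1, so d_i2 = 10.070 cm.

10.1 cm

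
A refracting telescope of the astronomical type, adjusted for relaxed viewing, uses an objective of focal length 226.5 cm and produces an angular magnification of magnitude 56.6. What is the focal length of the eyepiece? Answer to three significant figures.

|M| = f_obj/f_eye, so f_eye = f_obj/|M| = 226.5/56.6 = 4.002 cm.

4.00 cm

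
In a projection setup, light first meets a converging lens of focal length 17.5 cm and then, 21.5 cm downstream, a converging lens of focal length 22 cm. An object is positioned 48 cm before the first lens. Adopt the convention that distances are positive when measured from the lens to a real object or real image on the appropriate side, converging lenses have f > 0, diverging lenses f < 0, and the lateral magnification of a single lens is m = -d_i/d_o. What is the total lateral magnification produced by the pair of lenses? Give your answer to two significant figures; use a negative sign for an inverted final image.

-0.45

First lens: d_i1 = 1/(1/17.5 - 1/48) = 27.541 cm.
m_1 = -(27.541)/48 = -0.5738.
Since 27.541 cm > 21.5 cm, the first image lies past the second lens and serves as a virtual object: d_o2 = L - d_i1 = -6.041 cm.
Second lens: d_i2 = 1/(1/22 - 1/(-6.041)) = 4.740 cm.
m_2 = -(4.740)/(-6.041) = 0.7846.
Total m = m_1 x m_2 = (-0.5738)(0.7846) = -0.4502.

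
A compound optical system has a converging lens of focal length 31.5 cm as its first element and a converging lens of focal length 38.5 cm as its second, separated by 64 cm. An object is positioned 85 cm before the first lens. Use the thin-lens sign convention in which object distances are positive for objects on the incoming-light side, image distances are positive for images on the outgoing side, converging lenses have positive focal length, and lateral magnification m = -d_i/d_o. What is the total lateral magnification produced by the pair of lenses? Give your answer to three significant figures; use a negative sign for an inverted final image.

-0.923

Applying the thin-lens equation to the first lens, 1/31.5 = 1/85 + 1/d_i1, which gives d_i1 = 50.047 cm.
Its lateral magnification is m_1 = -d_i1/d_o1 = -(50.047)/85 = -0.5888.
That image sits 13.953 cm in front of the second lens, so d_o2 = 13.953 cm.
Applying the thin-lens equation again with f_2 = 38.5 cm and d_o2 = 13.953 cm gives d_i2 = -21.885 cm.
m_2 = -(-21.885)/(13.953) = 1.5684.
Overall magnification: m = m_1 m_2 = -0.9235.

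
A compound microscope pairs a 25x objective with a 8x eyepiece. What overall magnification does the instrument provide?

The overall magnification of a compound microscope is the product of the objective and eyepiece magnifications:
M = M_obj x M_eye = 25 x 8 = 200.

200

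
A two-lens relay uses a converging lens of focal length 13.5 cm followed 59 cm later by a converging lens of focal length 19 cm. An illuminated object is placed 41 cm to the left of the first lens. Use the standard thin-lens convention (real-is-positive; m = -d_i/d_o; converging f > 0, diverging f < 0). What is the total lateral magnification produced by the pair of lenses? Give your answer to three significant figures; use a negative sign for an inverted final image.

0.469

Lens 1: 1/d_i1 = 1/f_1 - 1/d_o1 = 1/13.5 - 1/41 = 0.04968 cm^-1, so d_i1 = 20.127 cm.
m_1 = -(20.127)/41 = -0.4909.
That image sits 38.873 cm in front of the second lens, so d_o2 = 38.873 cm.
Lens 2: 1/d_i2 = 1/f_2 - 1/d_o2 = 1/19 - 1/(38.873) = 0.02691 cm^-1, so d_i2 = 37.166 cm.
m_2 = -(37.166)/(38.873) = -0.9561.
Overall magnification: m = m_1 m_2 = 0.4694.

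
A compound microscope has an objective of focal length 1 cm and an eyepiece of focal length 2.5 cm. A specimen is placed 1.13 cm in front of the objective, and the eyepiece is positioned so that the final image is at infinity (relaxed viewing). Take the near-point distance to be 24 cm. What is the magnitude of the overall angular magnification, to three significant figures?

Objective: 1/d_i = 1/f_obj - 1/d_o = 1/1 - 1/1.13 = 0.11504 cm^-1, so d_i = 8.692 cm.
m_obj = -d_i/d_o = -8.692/1.13 = -7.692.
Eyepiece angular magnification (image at infinity): M_eye = D/f_e = 24/2.5 = 9.600.
Overall M = m_obj x M_eye = (-7.692)(9.600) = -73.85.
|M| = 73.85.

73.8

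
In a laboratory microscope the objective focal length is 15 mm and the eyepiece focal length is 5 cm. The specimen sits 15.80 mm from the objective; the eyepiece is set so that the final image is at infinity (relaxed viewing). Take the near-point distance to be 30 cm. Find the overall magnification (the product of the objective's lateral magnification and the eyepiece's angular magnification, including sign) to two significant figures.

-110

Convert to cm: f_obj = 15 mm = 1.5 cm; d_o = 15.80 mm = 1.58 cm.
Objective: 1/d_i = 1/f_obj - 1/d_o = 1/1.5 - 1/1.58 = 0.03376 cm^-1, so d_i = 29.625 cm.
m_obj = -d_i/d_o = -29.625/1.58 = -18.750.
Eyepiece angular magnification (image at infinity): M_eye = D/f_e = 30/5 = 6.000.
Overall M = m_obj x M_eye = (-18.750)(6.000) = -112.50.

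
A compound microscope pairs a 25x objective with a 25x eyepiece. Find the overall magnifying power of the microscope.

The overall magnification of a compound microscope is the product of the objective and eyepiece magnifications:
M = M_obj x M_eye = 25 x 25 = 625.

625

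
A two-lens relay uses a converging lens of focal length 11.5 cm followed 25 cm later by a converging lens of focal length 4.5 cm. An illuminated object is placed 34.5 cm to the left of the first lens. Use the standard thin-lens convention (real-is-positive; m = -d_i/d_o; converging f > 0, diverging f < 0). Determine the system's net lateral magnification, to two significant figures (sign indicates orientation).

0.69

Applying the thin-lens equation to the first lens, 1/11.5 = 1/34.5 + 1/d_i1, which gives d_i1 = 17.250 cm.
Its lateral magnification is m_1 = -d_i1/d_o1 = -(17.250)/34.5 = -0.5000.
The intermediate image is 17.250 cm to the right of lens 1, so d_o2 = L - d_i1 = 25 - 17.250 = 7.750 cm.
Applying the thin-lens equation again with f_2 = 4.5 cm and d_o2 = 7.750 cm gives d_i2 = 10.731 cm.
m_2 = -(10.731)/(7.750) = -1.3846.
The system's lateral magnification is m_1 m_2 = (-0.5000)(-1.3846) = 0.6923.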